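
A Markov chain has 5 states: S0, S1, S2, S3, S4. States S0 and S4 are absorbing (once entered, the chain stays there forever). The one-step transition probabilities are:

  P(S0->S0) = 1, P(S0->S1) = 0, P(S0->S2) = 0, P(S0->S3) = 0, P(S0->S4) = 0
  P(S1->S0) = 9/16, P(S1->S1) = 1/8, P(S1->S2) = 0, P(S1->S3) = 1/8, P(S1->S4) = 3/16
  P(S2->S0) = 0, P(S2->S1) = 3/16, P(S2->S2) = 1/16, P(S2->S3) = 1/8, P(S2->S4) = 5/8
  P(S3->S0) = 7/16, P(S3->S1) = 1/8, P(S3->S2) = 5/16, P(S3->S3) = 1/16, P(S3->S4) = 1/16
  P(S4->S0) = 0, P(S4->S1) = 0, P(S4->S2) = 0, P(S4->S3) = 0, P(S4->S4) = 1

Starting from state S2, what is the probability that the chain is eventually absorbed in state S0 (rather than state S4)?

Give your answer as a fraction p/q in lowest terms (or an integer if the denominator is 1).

Let a_i = P(absorbed in S0 | start in state i).
Boundary conditions: a_S0 = 1, a_S4 = 0.
For each transient state i, a_i = sum_j P(i->j) * a_j:
  a_S1 = 9/16*a_S0 + 1/8*a_S1 + 0*a_S2 + 1/8*a_S3 + 3/16*a_S4
  a_S2 = 0*a_S0 + 3/16*a_S1 + 1/16*a_S2 + 1/8*a_S3 + 5/8*a_S4
  a_S3 = 7/16*a_S0 + 1/8*a_S1 + 5/16*a_S2 + 1/16*a_S3 + 1/16*a_S4

Substituting a_S0 = 1 and a_S4 = 0, rearrange to (I - Q) a = r where r[i] = P(i -> S0):
  [7/8, 0, -1/8] . (a_S1, a_S2, a_S3) = 9/16
  [-3/16, 15/16, -1/8] . (a_S1, a_S2, a_S3) = 0
  [-1/8, -5/16, 15/16] . (a_S1, a_S2, a_S3) = 7/16

Solving yields:
  a_S1 = 429/584
  a_S2 = 679/2920
  a_S3 = 375/584

Starting state is S2, so the absorption probability is a_S2 = 679/2920.

Answer: 679/2920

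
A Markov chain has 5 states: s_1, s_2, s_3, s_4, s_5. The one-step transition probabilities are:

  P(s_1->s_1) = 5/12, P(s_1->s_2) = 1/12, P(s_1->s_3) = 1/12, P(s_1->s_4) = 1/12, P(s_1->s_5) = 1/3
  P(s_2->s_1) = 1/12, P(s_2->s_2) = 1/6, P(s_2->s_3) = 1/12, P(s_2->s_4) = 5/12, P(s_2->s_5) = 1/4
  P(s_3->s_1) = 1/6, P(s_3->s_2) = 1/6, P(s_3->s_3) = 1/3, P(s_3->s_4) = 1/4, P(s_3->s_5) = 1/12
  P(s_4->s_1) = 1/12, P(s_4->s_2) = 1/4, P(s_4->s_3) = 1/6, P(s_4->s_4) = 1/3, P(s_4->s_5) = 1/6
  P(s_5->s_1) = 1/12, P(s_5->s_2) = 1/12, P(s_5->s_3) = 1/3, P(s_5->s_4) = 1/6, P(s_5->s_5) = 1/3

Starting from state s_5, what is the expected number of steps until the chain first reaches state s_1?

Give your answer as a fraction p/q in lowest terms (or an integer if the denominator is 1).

Let h_i = expected steps to first reach s_1 from state i.
Boundary: h_s_1 = 0.
First-step equations for the other states:
  h_s_2 = 1 + 1/12*h_s_1 + 1/6*h_s_2 + 1/12*h_s_3 + 5/12*h_s_4 + 1/4*h_s_5
  h_s_3 = 1 + 1/6*h_s_1 + 1/6*h_s_2 + 1/3*h_s_3 + 1/4*h_s_4 + 1/12*h_s_5
  h_s_4 = 1 + 1/12*h_s_1 + 1/4*h_s_2 + 1/6*h_s_3 + 1/3*h_s_4 + 1/6*h_s_5
  h_s_5 = 1 + 1/12*h_s_1 + 1/12*h_s_2 + 1/3*h_s_3 + 1/6*h_s_4 + 1/3*h_s_5

Substituting h_s_1 = 0 and rearranging gives the linear system (I - Q) h = 1:
  [5/6, -1/12, -5/12, -1/4] . (h_s_2, h_s_3, h_s_4, h_s_5) = 1
  [-1/6, 2/3, -1/4, -1/12] . (h_s_2, h_s_3, h_s_4, h_s_5) = 1
  [-1/4, -1/6, 2/3, -1/6] . (h_s_2, h_s_3, h_s_4, h_s_5) = 1
  [-1/12, -1/3, -1/6, 2/3] . (h_s_2, h_s_3, h_s_4, h_s_5) = 1

Solving yields:
  h_s_2 = 4044/409
  h_s_3 = 3624/409
  h_s_4 = 4020/409
  h_s_5 = 3936/409

Starting state is s_5, so the expected hitting time is h_s_5 = 3936/409.

Answer: 3936/409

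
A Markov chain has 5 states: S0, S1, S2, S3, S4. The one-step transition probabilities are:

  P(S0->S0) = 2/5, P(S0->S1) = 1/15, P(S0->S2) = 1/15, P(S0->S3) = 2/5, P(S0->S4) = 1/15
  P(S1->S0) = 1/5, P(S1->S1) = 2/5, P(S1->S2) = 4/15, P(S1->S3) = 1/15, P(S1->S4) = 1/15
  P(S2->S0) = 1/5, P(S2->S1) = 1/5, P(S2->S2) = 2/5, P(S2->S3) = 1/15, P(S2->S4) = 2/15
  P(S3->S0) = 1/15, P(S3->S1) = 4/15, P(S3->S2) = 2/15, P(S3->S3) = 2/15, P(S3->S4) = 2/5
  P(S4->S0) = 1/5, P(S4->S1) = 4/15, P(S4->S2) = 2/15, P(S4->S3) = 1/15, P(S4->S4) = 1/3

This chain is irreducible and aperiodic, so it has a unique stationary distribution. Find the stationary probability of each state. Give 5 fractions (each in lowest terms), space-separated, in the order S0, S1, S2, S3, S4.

The stationary distribution satisfies pi = pi * P, i.e.:
  pi_S0 = 2/5*pi_S0 + 1/5*pi_S1 + 1/5*pi_S2 + 1/15*pi_S3 + 1/5*pi_S4
  pi_S1 = 1/15*pi_S0 + 2/5*pi_S1 + 1/5*pi_S2 + 4/15*pi_S3 + 4/15*pi_S4
  pi_S2 = 1/15*pi_S0 + 4/15*pi_S1 + 2/5*pi_S2 + 2/15*pi_S3 + 2/15*pi_S4
  pi_S3 = 2/5*pi_S0 + 1/15*pi_S1 + 1/15*pi_S2 + 2/15*pi_S3 + 1/15*pi_S4
  pi_S4 = 1/15*pi_S0 + 1/15*pi_S1 + 2/15*pi_S2 + 2/5*pi_S3 + 1/3*pi_S4
with normalization: pi_S0 + pi_S1 + pi_S2 + pi_S3 + pi_S4 = 1.

Using the first 4 balance equations plus normalization, the linear system A*pi = b is:
  [-3/5, 1/5, 1/5, 1/15, 1/5] . pi = 0
  [1/15, -3/5, 1/5, 4/15, 4/15] . pi = 0
  [1/15, 4/15, -3/5, 2/15, 2/15] . pi = 0
  [2/5, 1/15, 1/15, -13/15, 1/15] . pi = 0
  [1, 1, 1, 1, 1] . pi = 1

Solving yields:
  pi_S0 = 20/89
  pi_S1 = 3098/12905
  pi_S2 = 2646/12905
  pi_S3 = 27/178
  pi_S4 = 4607/25810

Verification (pi * P):
  20/89*2/5 + 3098/12905*1/5 + 2646/12905*1/5 + 27/178*1/15 + 4607/25810*1/5 = 20/89 = pi_S0  (ok)
  20/89*1/15 + 3098/12905*2/5 + 2646/12905*1/5 + 27/178*4/15 + 4607/25810*4/15 = 3098/12905 = pi_S1  (ok)
  20/89*1/15 + 3098/12905*4/15 + 2646/12905*2/5 + 27/178*2/15 + 4607/25810*2/15 = 2646/12905 = pi_S2  (ok)
  20/89*2/5 + 3098/12905*1/15 + 2646/12905*1/15 + 27/178*2/15 + 4607/25810*1/15 = 27/178 = pi_S3  (ok)
  20/89*1/15 + 3098/12905*1/15 + 2646/12905*2/15 + 27/178*2/5 + 4607/25810*1/3 = 4607/25810 = pi_S4  (ok)

Answer: 20/89 3098/12905 2646/12905 27/178 4607/25810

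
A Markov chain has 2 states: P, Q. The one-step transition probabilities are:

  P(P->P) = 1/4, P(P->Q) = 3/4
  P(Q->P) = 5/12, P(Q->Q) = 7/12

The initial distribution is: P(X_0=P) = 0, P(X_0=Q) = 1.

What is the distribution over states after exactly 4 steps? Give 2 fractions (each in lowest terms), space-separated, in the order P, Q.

Answer: 925/2592 1667/2592

Derivation:
Propagating the distribution step by step (d_{t+1} = d_t * P):
d_0 = (P=0, Q=1)
  d_1[P] = 0*1/4 + 1*5/12 = 5/12
  d_1[Q] = 0*3/4 + 1*7/12 = 7/12
d_1 = (P=5/12, Q=7/12)
  d_2[P] = 5/12*1/4 + 7/12*5/12 = 25/72
  d_2[Q] = 5/12*3/4 + 7/12*7/12 = 47/72
d_2 = (P=25/72, Q=47/72)
  d_3[P] = 25/72*1/4 + 47/72*5/12 = 155/432
  d_3[Q] = 25/72*3/4 + 47/72*7/12 = 277/432
d_3 = (P=155/432, Q=277/432)
  d_4[P] = 155/432*1/4 + 277/432*5/12 = 925/2592
  d_4[Q] = 155/432*3/4 + 277/432*7/12 = 1667/2592
d_4 = (P=925/2592, Q=1667/2592)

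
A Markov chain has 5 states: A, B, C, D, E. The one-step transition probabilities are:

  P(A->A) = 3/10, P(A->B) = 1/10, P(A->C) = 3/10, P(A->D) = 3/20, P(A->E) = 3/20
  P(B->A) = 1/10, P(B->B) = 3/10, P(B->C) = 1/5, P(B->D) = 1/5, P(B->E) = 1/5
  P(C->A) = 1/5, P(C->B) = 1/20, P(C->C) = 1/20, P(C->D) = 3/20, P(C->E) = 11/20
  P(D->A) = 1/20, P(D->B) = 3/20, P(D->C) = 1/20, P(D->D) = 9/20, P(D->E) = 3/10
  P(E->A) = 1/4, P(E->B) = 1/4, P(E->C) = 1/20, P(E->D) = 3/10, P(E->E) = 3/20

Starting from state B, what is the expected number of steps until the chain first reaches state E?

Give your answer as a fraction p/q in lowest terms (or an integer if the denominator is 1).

Answer: 53810/14627

Derivation:
Let h_i = expected steps to first reach E from state i.
Boundary: h_E = 0.
First-step equations for the other states:
  h_A = 1 + 3/10*h_A + 1/10*h_B + 3/10*h_C + 3/20*h_D + 3/20*h_E
  h_B = 1 + 1/10*h_A + 3/10*h_B + 1/5*h_C + 1/5*h_D + 1/5*h_E
  h_C = 1 + 1/5*h_A + 1/20*h_B + 1/20*h_C + 3/20*h_D + 11/20*h_E
  h_D = 1 + 1/20*h_A + 3/20*h_B + 1/20*h_C + 9/20*h_D + 3/10*h_E

Substituting h_E = 0 and rearranging gives the linear system (I - Q) h = 1:
  [7/10, -1/10, -3/10, -3/20] . (h_A, h_B, h_C, h_D) = 1
  [-1/10, 7/10, -1/5, -1/5] . (h_A, h_B, h_C, h_D) = 1
  [-1/5, -1/20, 19/20, -3/20] . (h_A, h_B, h_C, h_D) = 1
  [-1/20, -3/20, -1/20, 11/20] . (h_A, h_B, h_C, h_D) = 1

Solving yields:
  h_A = 55420/14627
  h_B = 53810/14627
  h_C = 37750/14627
  h_D = 49740/14627

Starting state is B, so the expected hitting time is h_B = 53810/14627.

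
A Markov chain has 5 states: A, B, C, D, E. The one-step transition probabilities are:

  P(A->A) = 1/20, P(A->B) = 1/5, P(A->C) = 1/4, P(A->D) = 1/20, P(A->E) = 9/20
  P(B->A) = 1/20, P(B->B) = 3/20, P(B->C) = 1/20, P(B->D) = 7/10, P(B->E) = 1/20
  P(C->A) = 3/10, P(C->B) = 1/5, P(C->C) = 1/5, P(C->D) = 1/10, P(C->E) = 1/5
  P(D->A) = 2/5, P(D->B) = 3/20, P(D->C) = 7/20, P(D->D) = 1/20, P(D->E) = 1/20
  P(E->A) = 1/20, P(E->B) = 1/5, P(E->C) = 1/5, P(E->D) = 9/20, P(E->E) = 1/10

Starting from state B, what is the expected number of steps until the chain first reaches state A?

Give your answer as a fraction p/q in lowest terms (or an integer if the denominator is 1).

Let h_i = expected steps to first reach A from state i.
Boundary: h_A = 0.
First-step equations for the other states:
  h_B = 1 + 1/20*h_A + 3/20*h_B + 1/20*h_C + 7/10*h_D + 1/20*h_E
  h_C = 1 + 3/10*h_A + 1/5*h_B + 1/5*h_C + 1/10*h_D + 1/5*h_E
  h_D = 1 + 2/5*h_A + 3/20*h_B + 7/20*h_C + 1/20*h_D + 1/20*h_E
  h_E = 1 + 1/20*h_A + 1/5*h_B + 1/5*h_C + 9/20*h_D + 1/10*h_E

Substituting h_A = 0 and rearranging gives the linear system (I - Q) h = 1:
  [17/20, -1/20, -7/10, -1/20] . (h_B, h_C, h_D, h_E) = 1
  [-1/5, 4/5, -1/10, -1/5] . (h_B, h_C, h_D, h_E) = 1
  [-3/20, -7/20, 19/20, -1/20] . (h_B, h_C, h_D, h_E) = 1
  [-1/5, -1/5, -9/20, 9/10] . (h_B, h_C, h_D, h_E) = 1

Solving yields:
  h_B = 4925/1073
  h_C = 8655/2146
  h_D = 11315/3219
  h_E = 30805/6438

Starting state is B, so the expected hitting time is h_B = 4925/1073.

Answer: 4925/1073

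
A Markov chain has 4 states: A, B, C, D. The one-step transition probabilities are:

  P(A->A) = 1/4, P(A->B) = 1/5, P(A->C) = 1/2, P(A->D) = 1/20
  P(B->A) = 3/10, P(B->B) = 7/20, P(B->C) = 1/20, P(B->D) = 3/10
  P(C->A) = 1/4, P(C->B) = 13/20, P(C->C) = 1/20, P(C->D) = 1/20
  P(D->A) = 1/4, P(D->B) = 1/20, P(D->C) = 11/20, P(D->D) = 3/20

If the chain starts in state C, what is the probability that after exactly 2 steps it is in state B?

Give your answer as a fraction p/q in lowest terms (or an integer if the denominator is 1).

Answer: 5/16

Derivation:
Computing P^2 by repeated multiplication:
P^1 =
  A: [1/4, 1/5, 1/2, 1/20]
  B: [3/10, 7/20, 1/20, 3/10]
  C: [1/4, 13/20, 1/20, 1/20]
  D: [1/4, 1/20, 11/20, 3/20]
P^2 =
  A: [13/50, 179/400, 3/16, 21/200]
  B: [107/400, 23/100, 67/200, 67/400]
  C: [113/400, 5/16, 3/16, 87/400]
  D: [101/400, 173/400, 19/80, 31/400]

(P^2)[C -> B] = 5/16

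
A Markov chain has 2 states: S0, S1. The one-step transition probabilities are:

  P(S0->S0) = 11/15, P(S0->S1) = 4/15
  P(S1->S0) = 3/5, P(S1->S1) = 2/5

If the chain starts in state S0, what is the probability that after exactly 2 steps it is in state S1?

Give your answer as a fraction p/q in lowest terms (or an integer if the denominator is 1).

Computing P^2 by repeated multiplication:
P^1 =
  S0: [11/15, 4/15]
  S1: [3/5, 2/5]
P^2 =
  S0: [157/225, 68/225]
  S1: [17/25, 8/25]

(P^2)[S0 -> S1] = 68/225

Answer: 68/225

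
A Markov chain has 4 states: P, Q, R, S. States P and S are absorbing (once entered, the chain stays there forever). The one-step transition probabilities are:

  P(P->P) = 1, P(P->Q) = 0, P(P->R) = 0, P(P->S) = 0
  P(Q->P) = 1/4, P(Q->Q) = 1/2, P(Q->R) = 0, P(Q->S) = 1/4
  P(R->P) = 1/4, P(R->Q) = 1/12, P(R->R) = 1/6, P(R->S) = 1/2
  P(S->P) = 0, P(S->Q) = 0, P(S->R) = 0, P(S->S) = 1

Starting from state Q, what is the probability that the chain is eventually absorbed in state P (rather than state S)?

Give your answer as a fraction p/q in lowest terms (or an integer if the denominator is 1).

Answer: 1/2

Derivation:
Let a_i = P(absorbed in P | start in state i).
Boundary conditions: a_P = 1, a_S = 0.
For each transient state i, a_i = sum_j P(i->j) * a_j:
  a_Q = 1/4*a_P + 1/2*a_Q + 0*a_R + 1/4*a_S
  a_R = 1/4*a_P + 1/12*a_Q + 1/6*a_R + 1/2*a_S

Substituting a_P = 1 and a_S = 0, rearrange to (I - Q) a = r where r[i] = P(i -> P):
  [1/2, 0] . (a_Q, a_R) = 1/4
  [-1/12, 5/6] . (a_Q, a_R) = 1/4

Solving yields:
  a_Q = 1/2
  a_R = 7/20

Starting state is Q, so the absorption probability is a_Q = 1/2.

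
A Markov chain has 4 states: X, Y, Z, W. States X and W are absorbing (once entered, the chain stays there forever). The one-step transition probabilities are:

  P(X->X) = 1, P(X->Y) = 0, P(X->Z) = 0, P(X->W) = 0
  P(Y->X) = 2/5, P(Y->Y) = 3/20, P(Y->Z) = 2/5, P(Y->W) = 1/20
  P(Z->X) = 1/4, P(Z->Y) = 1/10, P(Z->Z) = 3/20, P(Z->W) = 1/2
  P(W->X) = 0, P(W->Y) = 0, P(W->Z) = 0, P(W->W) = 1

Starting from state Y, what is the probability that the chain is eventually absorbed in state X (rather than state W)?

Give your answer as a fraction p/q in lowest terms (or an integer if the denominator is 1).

Let a_i = P(absorbed in X | start in state i).
Boundary conditions: a_X = 1, a_W = 0.
For each transient state i, a_i = sum_j P(i->j) * a_j:
  a_Y = 2/5*a_X + 3/20*a_Y + 2/5*a_Z + 1/20*a_W
  a_Z = 1/4*a_X + 1/10*a_Y + 3/20*a_Z + 1/2*a_W

Substituting a_X = 1 and a_W = 0, rearrange to (I - Q) a = r where r[i] = P(i -> X):
  [17/20, -2/5] . (a_Y, a_Z) = 2/5
  [-1/10, 17/20] . (a_Y, a_Z) = 1/4

Solving yields:
  a_Y = 176/273
  a_Z = 101/273

Starting state is Y, so the absorption probability is a_Y = 176/273.

Answer: 176/273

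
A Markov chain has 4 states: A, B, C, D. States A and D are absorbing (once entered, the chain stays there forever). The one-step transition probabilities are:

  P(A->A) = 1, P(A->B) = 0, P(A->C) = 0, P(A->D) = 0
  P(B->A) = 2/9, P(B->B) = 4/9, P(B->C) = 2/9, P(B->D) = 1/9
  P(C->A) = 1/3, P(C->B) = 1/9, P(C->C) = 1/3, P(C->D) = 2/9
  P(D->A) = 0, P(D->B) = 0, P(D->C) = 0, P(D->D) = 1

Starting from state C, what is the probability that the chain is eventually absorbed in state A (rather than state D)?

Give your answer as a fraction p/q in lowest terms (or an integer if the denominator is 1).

Let a_i = P(absorbed in A | start in state i).
Boundary conditions: a_A = 1, a_D = 0.
For each transient state i, a_i = sum_j P(i->j) * a_j:
  a_B = 2/9*a_A + 4/9*a_B + 2/9*a_C + 1/9*a_D
  a_C = 1/3*a_A + 1/9*a_B + 1/3*a_C + 2/9*a_D

Substituting a_A = 1 and a_D = 0, rearrange to (I - Q) a = r where r[i] = P(i -> A):
  [5/9, -2/9] . (a_B, a_C) = 2/9
  [-1/9, 2/3] . (a_B, a_C) = 1/3

Solving yields:
  a_B = 9/14
  a_C = 17/28

Starting state is C, so the absorption probability is a_C = 17/28.

Answer: 17/28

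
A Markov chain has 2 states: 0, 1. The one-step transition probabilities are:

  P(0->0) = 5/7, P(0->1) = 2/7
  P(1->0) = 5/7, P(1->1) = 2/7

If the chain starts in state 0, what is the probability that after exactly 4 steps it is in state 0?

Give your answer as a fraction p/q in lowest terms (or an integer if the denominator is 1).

Answer: 5/7

Derivation:
Computing P^4 by repeated multiplication:
P^1 =
  0: [5/7, 2/7]
  1: [5/7, 2/7]
P^2 =
  0: [5/7, 2/7]
  1: [5/7, 2/7]
P^3 =
  0: [5/7, 2/7]
  1: [5/7, 2/7]
P^4 =
  0: [5/7, 2/7]
  1: [5/7, 2/7]

(P^4)[0 -> 0] = 5/7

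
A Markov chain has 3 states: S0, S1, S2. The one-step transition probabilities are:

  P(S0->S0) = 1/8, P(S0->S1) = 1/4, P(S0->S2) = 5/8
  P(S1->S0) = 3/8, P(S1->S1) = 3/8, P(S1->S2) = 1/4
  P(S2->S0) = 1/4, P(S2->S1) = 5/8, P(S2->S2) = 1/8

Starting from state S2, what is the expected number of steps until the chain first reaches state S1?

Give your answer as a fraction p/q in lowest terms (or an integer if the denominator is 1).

Answer: 24/13

Derivation:
Let h_i = expected steps to first reach S1 from state i.
Boundary: h_S1 = 0.
First-step equations for the other states:
  h_S0 = 1 + 1/8*h_S0 + 1/4*h_S1 + 5/8*h_S2
  h_S2 = 1 + 1/4*h_S0 + 5/8*h_S1 + 1/8*h_S2

Substituting h_S1 = 0 and rearranging gives the linear system (I - Q) h = 1:
  [7/8, -5/8] . (h_S0, h_S2) = 1
  [-1/4, 7/8] . (h_S0, h_S2) = 1

Solving yields:
  h_S0 = 32/13
  h_S2 = 24/13

Starting state is S2, so the expected hitting time is h_S2 = 24/13.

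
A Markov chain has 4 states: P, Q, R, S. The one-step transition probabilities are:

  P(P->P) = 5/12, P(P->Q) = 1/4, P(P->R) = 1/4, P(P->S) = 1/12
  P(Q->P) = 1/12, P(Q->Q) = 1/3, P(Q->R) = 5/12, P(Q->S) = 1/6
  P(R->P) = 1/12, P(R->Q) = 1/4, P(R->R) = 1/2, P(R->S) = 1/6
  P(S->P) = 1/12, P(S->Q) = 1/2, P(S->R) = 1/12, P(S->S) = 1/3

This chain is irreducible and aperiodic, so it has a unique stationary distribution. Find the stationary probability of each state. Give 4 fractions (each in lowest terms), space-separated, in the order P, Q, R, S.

Answer: 1/8 57/176 4/11 3/16

Derivation:
The stationary distribution satisfies pi = pi * P, i.e.:
  pi_P = 5/12*pi_P + 1/12*pi_Q + 1/12*pi_R + 1/12*pi_S
  pi_Q = 1/4*pi_P + 1/3*pi_Q + 1/4*pi_R + 1/2*pi_S
  pi_R = 1/4*pi_P + 5/12*pi_Q + 1/2*pi_R + 1/12*pi_S
  pi_S = 1/12*pi_P + 1/6*pi_Q + 1/6*pi_R + 1/3*pi_S
with normalization: pi_P + pi_Q + pi_R + pi_S = 1.

Using the first 3 balance equations plus normalization, the linear system A*pi = b is:
  [-7/12, 1/12, 1/12, 1/12] . pi = 0
  [1/4, -2/3, 1/4, 1/2] . pi = 0
  [1/4, 5/12, -1/2, 1/12] . pi = 0
  [1, 1, 1, 1] . pi = 1

Solving yields:
  pi_P = 1/8
  pi_Q = 57/176
  pi_R = 4/11
  pi_S = 3/16

Verification (pi * P):
  1/8*5/12 + 57/176*1/12 + 4/11*1/12 + 3/16*1/12 = 1/8 = pi_P  (ok)
  1/8*1/4 + 57/176*1/3 + 4/11*1/4 + 3/16*1/2 = 57/176 = pi_Q  (ok)
  1/8*1/4 + 57/176*5/12 + 4/11*1/2 + 3/16*1/12 = 4/11 = pi_R  (ok)
  1/8*1/12 + 57/176*1/6 + 4/11*1/6 + 3/16*1/3 = 3/16 = pi_S  (ok)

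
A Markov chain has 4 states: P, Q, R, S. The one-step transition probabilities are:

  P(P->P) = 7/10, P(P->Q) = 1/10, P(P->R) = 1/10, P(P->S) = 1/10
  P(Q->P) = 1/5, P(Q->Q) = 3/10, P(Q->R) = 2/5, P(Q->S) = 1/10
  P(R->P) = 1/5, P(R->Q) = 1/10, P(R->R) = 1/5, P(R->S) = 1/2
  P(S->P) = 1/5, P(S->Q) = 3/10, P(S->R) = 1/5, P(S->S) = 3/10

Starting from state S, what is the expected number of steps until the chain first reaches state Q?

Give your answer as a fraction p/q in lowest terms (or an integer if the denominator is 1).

Answer: 250/47

Derivation:
Let h_i = expected steps to first reach Q from state i.
Boundary: h_Q = 0.
First-step equations for the other states:
  h_P = 1 + 7/10*h_P + 1/10*h_Q + 1/10*h_R + 1/10*h_S
  h_R = 1 + 1/5*h_P + 1/10*h_Q + 1/5*h_R + 1/2*h_S
  h_S = 1 + 1/5*h_P + 3/10*h_Q + 1/5*h_R + 3/10*h_S

Substituting h_Q = 0 and rearranging gives the linear system (I - Q) h = 1:
  [3/10, -1/10, -1/10] . (h_P, h_R, h_S) = 1
  [-1/5, 4/5, -1/2] . (h_P, h_R, h_S) = 1
  [-1/5, -1/5, 7/10] . (h_P, h_R, h_S) = 1

Solving yields:
  h_P = 340/47
  h_R = 300/47
  h_S = 250/47

Starting state is S, so the expected hitting time is h_S = 250/47.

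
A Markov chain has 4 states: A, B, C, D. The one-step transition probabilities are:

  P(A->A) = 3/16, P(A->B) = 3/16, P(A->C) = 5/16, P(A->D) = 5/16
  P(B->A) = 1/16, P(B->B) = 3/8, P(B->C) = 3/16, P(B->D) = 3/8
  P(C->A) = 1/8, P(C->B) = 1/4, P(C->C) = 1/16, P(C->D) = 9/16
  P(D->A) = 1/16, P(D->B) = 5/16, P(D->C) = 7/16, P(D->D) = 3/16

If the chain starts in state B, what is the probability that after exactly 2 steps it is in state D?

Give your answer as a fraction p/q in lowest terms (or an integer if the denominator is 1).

Answer: 43/128

Derivation:
Computing P^2 by repeated multiplication:
P^1 =
  A: [3/16, 3/16, 5/16, 5/16]
  B: [1/16, 3/8, 3/16, 3/8]
  C: [1/8, 1/4, 1/16, 9/16]
  D: [1/16, 5/16, 7/16, 3/16]
P^2 =
  A: [27/256, 9/32, 1/4, 93/256]
  B: [21/256, 81/256, 17/64, 43/128]
  C: [21/256, 79/256, 43/128, 35/128]
  D: [25/256, 19/64, 3/16, 107/256]

(P^2)[B -> D] = 43/128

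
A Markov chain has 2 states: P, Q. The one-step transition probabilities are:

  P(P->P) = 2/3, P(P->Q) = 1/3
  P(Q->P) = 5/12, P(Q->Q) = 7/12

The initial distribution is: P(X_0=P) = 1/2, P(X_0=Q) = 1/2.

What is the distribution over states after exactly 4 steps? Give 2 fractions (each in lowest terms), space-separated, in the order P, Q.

Propagating the distribution step by step (d_{t+1} = d_t * P):
d_0 = (P=1/2, Q=1/2)
  d_1[P] = 1/2*2/3 + 1/2*5/12 = 13/24
  d_1[Q] = 1/2*1/3 + 1/2*7/12 = 11/24
d_1 = (P=13/24, Q=11/24)
  d_2[P] = 13/24*2/3 + 11/24*5/12 = 53/96
  d_2[Q] = 13/24*1/3 + 11/24*7/12 = 43/96
d_2 = (P=53/96, Q=43/96)
  d_3[P] = 53/96*2/3 + 43/96*5/12 = 71/128
  d_3[Q] = 53/96*1/3 + 43/96*7/12 = 57/128
d_3 = (P=71/128, Q=57/128)
  d_4[P] = 71/128*2/3 + 57/128*5/12 = 853/1536
  d_4[Q] = 71/128*1/3 + 57/128*7/12 = 683/1536
d_4 = (P=853/1536, Q=683/1536)

Answer: 853/1536 683/1536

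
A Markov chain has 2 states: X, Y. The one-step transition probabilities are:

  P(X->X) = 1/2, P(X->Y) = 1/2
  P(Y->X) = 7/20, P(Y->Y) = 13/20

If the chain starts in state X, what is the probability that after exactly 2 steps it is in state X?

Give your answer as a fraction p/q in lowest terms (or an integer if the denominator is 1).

Answer: 17/40

Derivation:
Computing P^2 by repeated multiplication:
P^1 =
  X: [1/2, 1/2]
  Y: [7/20, 13/20]
P^2 =
  X: [17/40, 23/40]
  Y: [161/400, 239/400]

(P^2)[X -> X] = 17/40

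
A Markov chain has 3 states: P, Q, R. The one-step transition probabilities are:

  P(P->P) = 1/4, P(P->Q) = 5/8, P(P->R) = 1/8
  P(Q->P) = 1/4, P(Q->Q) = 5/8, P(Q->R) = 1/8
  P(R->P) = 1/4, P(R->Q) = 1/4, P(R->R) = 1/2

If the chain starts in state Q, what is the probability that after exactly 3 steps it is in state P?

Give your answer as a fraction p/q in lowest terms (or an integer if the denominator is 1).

Computing P^3 by repeated multiplication:
P^1 =
  P: [1/4, 5/8, 1/8]
  Q: [1/4, 5/8, 1/8]
  R: [1/4, 1/4, 1/2]
P^2 =
  P: [1/4, 37/64, 11/64]
  Q: [1/4, 37/64, 11/64]
  R: [1/4, 7/16, 5/16]
P^3 =
  P: [1/4, 287/512, 97/512]
  Q: [1/4, 287/512, 97/512]
  R: [1/4, 65/128, 31/128]

(P^3)[Q -> P] = 1/4

Answer: 1/4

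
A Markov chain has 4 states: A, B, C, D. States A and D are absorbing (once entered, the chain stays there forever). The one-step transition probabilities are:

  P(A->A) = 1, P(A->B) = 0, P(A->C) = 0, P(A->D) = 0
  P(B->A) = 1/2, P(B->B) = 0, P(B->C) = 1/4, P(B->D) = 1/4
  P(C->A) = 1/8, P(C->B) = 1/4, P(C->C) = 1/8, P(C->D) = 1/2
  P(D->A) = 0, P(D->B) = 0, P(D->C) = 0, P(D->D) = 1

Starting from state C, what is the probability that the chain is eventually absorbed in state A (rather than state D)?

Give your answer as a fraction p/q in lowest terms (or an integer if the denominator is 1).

Let a_i = P(absorbed in A | start in state i).
Boundary conditions: a_A = 1, a_D = 0.
For each transient state i, a_i = sum_j P(i->j) * a_j:
  a_B = 1/2*a_A + 0*a_B + 1/4*a_C + 1/4*a_D
  a_C = 1/8*a_A + 1/4*a_B + 1/8*a_C + 1/2*a_D

Substituting a_A = 1 and a_D = 0, rearrange to (I - Q) a = r where r[i] = P(i -> A):
  [1, -1/4] . (a_B, a_C) = 1/2
  [-1/4, 7/8] . (a_B, a_C) = 1/8

Solving yields:
  a_B = 15/26
  a_C = 4/13

Starting state is C, so the absorption probability is a_C = 4/13.

Answer: 4/13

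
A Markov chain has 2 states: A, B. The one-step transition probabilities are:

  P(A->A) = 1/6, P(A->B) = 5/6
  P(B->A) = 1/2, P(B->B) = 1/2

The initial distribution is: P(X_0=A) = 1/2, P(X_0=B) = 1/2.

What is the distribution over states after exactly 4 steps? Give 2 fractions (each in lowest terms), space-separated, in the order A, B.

Answer: 61/162 101/162

Derivation:
Propagating the distribution step by step (d_{t+1} = d_t * P):
d_0 = (A=1/2, B=1/2)
  d_1[A] = 1/2*1/6 + 1/2*1/2 = 1/3
  d_1[B] = 1/2*5/6 + 1/2*1/2 = 2/3
d_1 = (A=1/3, B=2/3)
  d_2[A] = 1/3*1/6 + 2/3*1/2 = 7/18
  d_2[B] = 1/3*5/6 + 2/3*1/2 = 11/18
d_2 = (A=7/18, B=11/18)
  d_3[A] = 7/18*1/6 + 11/18*1/2 = 10/27
  d_3[B] = 7/18*5/6 + 11/18*1/2 = 17/27
d_3 = (A=10/27, B=17/27)
  d_4[A] = 10/27*1/6 + 17/27*1/2 = 61/162
  d_4[B] = 10/27*5/6 + 17/27*1/2 = 101/162
d_4 = (A=61/162, B=101/162)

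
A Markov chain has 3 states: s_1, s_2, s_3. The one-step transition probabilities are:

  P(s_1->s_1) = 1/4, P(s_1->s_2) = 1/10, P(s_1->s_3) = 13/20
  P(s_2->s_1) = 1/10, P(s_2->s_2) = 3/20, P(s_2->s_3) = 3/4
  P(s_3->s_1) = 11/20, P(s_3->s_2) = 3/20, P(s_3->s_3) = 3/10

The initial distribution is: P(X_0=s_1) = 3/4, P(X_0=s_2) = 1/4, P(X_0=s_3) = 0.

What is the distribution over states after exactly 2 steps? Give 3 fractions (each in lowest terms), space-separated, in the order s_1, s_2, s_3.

Answer: 697/1600 223/1600 17/40

Derivation:
Propagating the distribution step by step (d_{t+1} = d_t * P):
d_0 = (s_1=3/4, s_2=1/4, s_3=0)
  d_1[s_1] = 3/4*1/4 + 1/4*1/10 + 0*11/20 = 17/80
  d_1[s_2] = 3/4*1/10 + 1/4*3/20 + 0*3/20 = 9/80
  d_1[s_3] = 3/4*13/20 + 1/4*3/4 + 0*3/10 = 27/40
d_1 = (s_1=17/80, s_2=9/80, s_3=27/40)
  d_2[s_1] = 17/80*1/4 + 9/80*1/10 + 27/40*11/20 = 697/1600
  d_2[s_2] = 17/80*1/10 + 9/80*3/20 + 27/40*3/20 = 223/1600
  d_2[s_3] = 17/80*13/20 + 9/80*3/4 + 27/40*3/10 = 17/40
d_2 = (s_1=697/1600, s_2=223/1600, s_3=17/40)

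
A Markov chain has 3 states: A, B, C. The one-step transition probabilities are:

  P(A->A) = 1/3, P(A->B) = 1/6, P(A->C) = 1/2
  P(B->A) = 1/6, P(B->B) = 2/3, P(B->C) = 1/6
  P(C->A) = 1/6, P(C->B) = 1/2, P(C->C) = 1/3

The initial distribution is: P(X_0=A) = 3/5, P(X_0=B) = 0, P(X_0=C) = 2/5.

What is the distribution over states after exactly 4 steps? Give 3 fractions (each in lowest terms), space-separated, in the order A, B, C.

Answer: 649/3240 1117/2160 1831/6480

Derivation:
Propagating the distribution step by step (d_{t+1} = d_t * P):
d_0 = (A=3/5, B=0, C=2/5)
  d_1[A] = 3/5*1/3 + 0*1/6 + 2/5*1/6 = 4/15
  d_1[B] = 3/5*1/6 + 0*2/3 + 2/5*1/2 = 3/10
  d_1[C] = 3/5*1/2 + 0*1/6 + 2/5*1/3 = 13/30
d_1 = (A=4/15, B=3/10, C=13/30)
  d_2[A] = 4/15*1/3 + 3/10*1/6 + 13/30*1/6 = 19/90
  d_2[B] = 4/15*1/6 + 3/10*2/3 + 13/30*1/2 = 83/180
  d_2[C] = 4/15*1/2 + 3/10*1/6 + 13/30*1/3 = 59/180
d_2 = (A=19/90, B=83/180, C=59/180)
  d_3[A] = 19/90*1/3 + 83/180*1/6 + 59/180*1/6 = 109/540
  d_3[B] = 19/90*1/6 + 83/180*2/3 + 59/180*1/2 = 547/1080
  d_3[C] = 19/90*1/2 + 83/180*1/6 + 59/180*1/3 = 7/24
d_3 = (A=109/540, B=547/1080, C=7/24)
  d_4[A] = 109/540*1/3 + 547/1080*1/6 + 7/24*1/6 = 649/3240
  d_4[B] = 109/540*1/6 + 547/1080*2/3 + 7/24*1/2 = 1117/2160
  d_4[C] = 109/540*1/2 + 547/1080*1/6 + 7/24*1/3 = 1831/6480
d_4 = (A=649/3240, B=1117/2160, C=1831/6480)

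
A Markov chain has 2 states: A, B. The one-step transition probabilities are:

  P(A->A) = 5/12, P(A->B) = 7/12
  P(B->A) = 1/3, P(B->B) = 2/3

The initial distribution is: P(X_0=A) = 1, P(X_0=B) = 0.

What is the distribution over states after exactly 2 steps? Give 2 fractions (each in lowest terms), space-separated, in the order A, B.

Propagating the distribution step by step (d_{t+1} = d_t * P):
d_0 = (A=1, B=0)
  d_1[A] = 1*5/12 + 0*1/3 = 5/12
  d_1[B] = 1*7/12 + 0*2/3 = 7/12
d_1 = (A=5/12, B=7/12)
  d_2[A] = 5/12*5/12 + 7/12*1/3 = 53/144
  d_2[B] = 5/12*7/12 + 7/12*2/3 = 91/144
d_2 = (A=53/144, B=91/144)

Answer: 53/144 91/144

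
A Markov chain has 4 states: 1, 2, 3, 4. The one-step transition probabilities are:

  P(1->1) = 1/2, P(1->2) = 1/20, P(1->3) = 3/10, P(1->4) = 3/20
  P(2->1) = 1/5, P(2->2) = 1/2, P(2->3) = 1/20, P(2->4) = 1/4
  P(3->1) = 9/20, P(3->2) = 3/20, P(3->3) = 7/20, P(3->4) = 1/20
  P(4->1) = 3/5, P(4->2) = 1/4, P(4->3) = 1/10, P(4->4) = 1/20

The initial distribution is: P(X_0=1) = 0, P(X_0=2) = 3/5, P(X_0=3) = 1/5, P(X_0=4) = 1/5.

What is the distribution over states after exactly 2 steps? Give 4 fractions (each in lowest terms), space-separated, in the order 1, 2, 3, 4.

Answer: 397/1000 267/1000 177/1000 159/1000

Derivation:
Propagating the distribution step by step (d_{t+1} = d_t * P):
d_0 = (1=0, 2=3/5, 3=1/5, 4=1/5)
  d_1[1] = 0*1/2 + 3/5*1/5 + 1/5*9/20 + 1/5*3/5 = 33/100
  d_1[2] = 0*1/20 + 3/5*1/2 + 1/5*3/20 + 1/5*1/4 = 19/50
  d_1[3] = 0*3/10 + 3/5*1/20 + 1/5*7/20 + 1/5*1/10 = 3/25
  d_1[4] = 0*3/20 + 3/5*1/4 + 1/5*1/20 + 1/5*1/20 = 17/100
d_1 = (1=33/100, 2=19/50, 3=3/25, 4=17/100)
  d_2[1] = 33/100*1/2 + 19/50*1/5 + 3/25*9/20 + 17/100*3/5 = 397/1000
  d_2[2] = 33/100*1/20 + 19/50*1/2 + 3/25*3/20 + 17/100*1/4 = 267/1000
  d_2[3] = 33/100*3/10 + 19/50*1/20 + 3/25*7/20 + 17/100*1/10 = 177/1000
  d_2[4] = 33/100*3/20 + 19/50*1/4 + 3/25*1/20 + 17/100*1/20 = 159/1000
d_2 = (1=397/1000, 2=267/1000, 3=177/1000, 4=159/1000)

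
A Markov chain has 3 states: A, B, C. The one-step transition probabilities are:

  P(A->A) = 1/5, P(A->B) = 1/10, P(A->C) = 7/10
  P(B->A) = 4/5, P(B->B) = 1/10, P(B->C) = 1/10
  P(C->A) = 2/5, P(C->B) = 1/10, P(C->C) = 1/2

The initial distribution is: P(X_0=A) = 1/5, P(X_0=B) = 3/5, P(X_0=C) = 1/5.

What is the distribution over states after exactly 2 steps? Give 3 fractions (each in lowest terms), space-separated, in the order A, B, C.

Propagating the distribution step by step (d_{t+1} = d_t * P):
d_0 = (A=1/5, B=3/5, C=1/5)
  d_1[A] = 1/5*1/5 + 3/5*4/5 + 1/5*2/5 = 3/5
  d_1[B] = 1/5*1/10 + 3/5*1/10 + 1/5*1/10 = 1/10
  d_1[C] = 1/5*7/10 + 3/5*1/10 + 1/5*1/2 = 3/10
d_1 = (A=3/5, B=1/10, C=3/10)
  d_2[A] = 3/5*1/5 + 1/10*4/5 + 3/10*2/5 = 8/25
  d_2[B] = 3/5*1/10 + 1/10*1/10 + 3/10*1/10 = 1/10
  d_2[C] = 3/5*7/10 + 1/10*1/10 + 3/10*1/2 = 29/50
d_2 = (A=8/25, B=1/10, C=29/50)

Answer: 8/25 1/10 29/50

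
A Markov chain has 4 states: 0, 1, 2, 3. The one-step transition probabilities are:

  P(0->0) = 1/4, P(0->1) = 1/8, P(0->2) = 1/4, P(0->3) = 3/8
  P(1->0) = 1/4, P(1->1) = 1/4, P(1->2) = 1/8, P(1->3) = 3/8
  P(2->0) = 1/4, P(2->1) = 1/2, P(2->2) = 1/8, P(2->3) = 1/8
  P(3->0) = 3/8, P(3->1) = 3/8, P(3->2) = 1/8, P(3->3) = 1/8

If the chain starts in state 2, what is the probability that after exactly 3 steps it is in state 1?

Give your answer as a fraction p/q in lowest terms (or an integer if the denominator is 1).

Answer: 151/512

Derivation:
Computing P^3 by repeated multiplication:
P^1 =
  0: [1/4, 1/8, 1/4, 3/8]
  1: [1/4, 1/4, 1/8, 3/8]
  2: [1/4, 1/2, 1/8, 1/8]
  3: [3/8, 3/8, 1/8, 1/8]
P^2 =
  0: [19/64, 21/64, 5/32, 7/32]
  1: [19/64, 19/64, 5/32, 1/4]
  2: [17/64, 17/64, 5/32, 5/16]
  3: [17/64, 1/4, 11/64, 5/16]
P^3 =
  0: [71/256, 143/512, 83/512, 9/32]
  1: [9/32, 145/512, 83/512, 35/128]
  2: [37/128, 151/512, 81/512, 33/128]
  3: [37/128, 153/512, 81/512, 65/256]

(P^3)[2 -> 1] = 151/512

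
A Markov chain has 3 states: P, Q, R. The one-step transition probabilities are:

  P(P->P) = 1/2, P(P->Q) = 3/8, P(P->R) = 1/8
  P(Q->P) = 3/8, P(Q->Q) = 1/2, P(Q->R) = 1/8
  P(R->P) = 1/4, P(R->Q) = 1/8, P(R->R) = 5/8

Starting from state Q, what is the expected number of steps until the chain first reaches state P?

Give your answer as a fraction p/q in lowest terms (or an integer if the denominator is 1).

Let h_i = expected steps to first reach P from state i.
Boundary: h_P = 0.
First-step equations for the other states:
  h_Q = 1 + 3/8*h_P + 1/2*h_Q + 1/8*h_R
  h_R = 1 + 1/4*h_P + 1/8*h_Q + 5/8*h_R

Substituting h_P = 0 and rearranging gives the linear system (I - Q) h = 1:
  [1/2, -1/8] . (h_Q, h_R) = 1
  [-1/8, 3/8] . (h_Q, h_R) = 1

Solving yields:
  h_Q = 32/11
  h_R = 40/11

Starting state is Q, so the expected hitting time is h_Q = 32/11.

Answer: 32/11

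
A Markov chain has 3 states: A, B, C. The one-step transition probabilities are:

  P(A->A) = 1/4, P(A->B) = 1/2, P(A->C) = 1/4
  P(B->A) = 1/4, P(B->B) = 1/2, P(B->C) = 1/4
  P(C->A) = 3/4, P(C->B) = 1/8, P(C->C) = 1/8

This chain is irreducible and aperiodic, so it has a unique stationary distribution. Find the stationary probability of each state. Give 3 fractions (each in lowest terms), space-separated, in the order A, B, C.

The stationary distribution satisfies pi = pi * P, i.e.:
  pi_A = 1/4*pi_A + 1/4*pi_B + 3/4*pi_C
  pi_B = 1/2*pi_A + 1/2*pi_B + 1/8*pi_C
  pi_C = 1/4*pi_A + 1/4*pi_B + 1/8*pi_C
with normalization: pi_A + pi_B + pi_C = 1.

Using the first 2 balance equations plus normalization, the linear system A*pi = b is:
  [-3/4, 1/4, 3/4] . pi = 0
  [1/2, -1/2, 1/8] . pi = 0
  [1, 1, 1] . pi = 1

Solving yields:
  pi_A = 13/36
  pi_B = 5/12
  pi_C = 2/9

Verification (pi * P):
  13/36*1/4 + 5/12*1/4 + 2/9*3/4 = 13/36 = pi_A  (ok)
  13/36*1/2 + 5/12*1/2 + 2/9*1/8 = 5/12 = pi_B  (ok)
  13/36*1/4 + 5/12*1/4 + 2/9*1/8 = 2/9 = pi_C  (ok)

Answer: 13/36 5/12 2/9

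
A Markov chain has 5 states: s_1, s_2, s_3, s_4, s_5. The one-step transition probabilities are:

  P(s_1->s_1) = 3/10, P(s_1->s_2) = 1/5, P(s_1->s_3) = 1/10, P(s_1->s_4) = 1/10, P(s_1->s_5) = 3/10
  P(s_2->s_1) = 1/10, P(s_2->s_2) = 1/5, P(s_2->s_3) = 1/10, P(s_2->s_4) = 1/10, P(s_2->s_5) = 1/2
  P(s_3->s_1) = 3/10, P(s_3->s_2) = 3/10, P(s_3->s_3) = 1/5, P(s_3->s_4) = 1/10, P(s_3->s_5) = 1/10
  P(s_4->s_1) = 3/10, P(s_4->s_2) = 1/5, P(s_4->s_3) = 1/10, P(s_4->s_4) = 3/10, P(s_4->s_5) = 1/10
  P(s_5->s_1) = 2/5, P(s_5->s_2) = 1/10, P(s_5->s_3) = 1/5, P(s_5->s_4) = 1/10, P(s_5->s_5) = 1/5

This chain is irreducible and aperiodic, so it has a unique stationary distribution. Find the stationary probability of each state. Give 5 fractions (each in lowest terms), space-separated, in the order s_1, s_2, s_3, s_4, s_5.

The stationary distribution satisfies pi = pi * P, i.e.:
  pi_s_1 = 3/10*pi_s_1 + 1/10*pi_s_2 + 3/10*pi_s_3 + 3/10*pi_s_4 + 2/5*pi_s_5
  pi_s_2 = 1/5*pi_s_1 + 1/5*pi_s_2 + 3/10*pi_s_3 + 1/5*pi_s_4 + 1/10*pi_s_5
  pi_s_3 = 1/10*pi_s_1 + 1/10*pi_s_2 + 1/5*pi_s_3 + 1/10*pi_s_4 + 1/5*pi_s_5
  pi_s_4 = 1/10*pi_s_1 + 1/10*pi_s_2 + 1/10*pi_s_3 + 3/10*pi_s_4 + 1/10*pi_s_5
  pi_s_5 = 3/10*pi_s_1 + 1/2*pi_s_2 + 1/10*pi_s_3 + 1/10*pi_s_4 + 1/5*pi_s_5
with normalization: pi_s_1 + pi_s_2 + pi_s_3 + pi_s_4 + pi_s_5 = 1.

Using the first 4 balance equations plus normalization, the linear system A*pi = b is:
  [-7/10, 1/10, 3/10, 3/10, 2/5] . pi = 0
  [1/5, -4/5, 3/10, 1/5, 1/10] . pi = 0
  [1/10, 1/10, -4/5, 1/10, 1/5] . pi = 0
  [1/10, 1/10, 1/10, -7/10, 1/10] . pi = 0
  [1, 1, 1, 1, 1] . pi = 1

Solving yields:
  pi_s_1 = 1183/4104
  pi_s_2 = 193/1026
  pi_s_3 = 287/2052
  pi_s_4 = 1/8
  pi_s_5 = 59/228

Verification (pi * P):
  1183/4104*3/10 + 193/1026*1/10 + 287/2052*3/10 + 1/8*3/10 + 59/228*2/5 = 1183/4104 = pi_s_1  (ok)
  1183/4104*1/5 + 193/1026*1/5 + 287/2052*3/10 + 1/8*1/5 + 59/228*1/10 = 193/1026 = pi_s_2  (ok)
  1183/4104*1/10 + 193/1026*1/10 + 287/2052*1/5 + 1/8*1/10 + 59/228*1/5 = 287/2052 = pi_s_3  (ok)
  1183/4104*1/10 + 193/1026*1/10 + 287/2052*1/10 + 1/8*3/10 + 59/228*1/10 = 1/8 = pi_s_4  (ok)
  1183/4104*3/10 + 193/1026*1/2 + 287/2052*1/10 + 1/8*1/10 + 59/228*1/5 = 59/228 = pi_s_5  (ok)

Answer: 1183/4104 193/1026 287/2052 1/8 59/228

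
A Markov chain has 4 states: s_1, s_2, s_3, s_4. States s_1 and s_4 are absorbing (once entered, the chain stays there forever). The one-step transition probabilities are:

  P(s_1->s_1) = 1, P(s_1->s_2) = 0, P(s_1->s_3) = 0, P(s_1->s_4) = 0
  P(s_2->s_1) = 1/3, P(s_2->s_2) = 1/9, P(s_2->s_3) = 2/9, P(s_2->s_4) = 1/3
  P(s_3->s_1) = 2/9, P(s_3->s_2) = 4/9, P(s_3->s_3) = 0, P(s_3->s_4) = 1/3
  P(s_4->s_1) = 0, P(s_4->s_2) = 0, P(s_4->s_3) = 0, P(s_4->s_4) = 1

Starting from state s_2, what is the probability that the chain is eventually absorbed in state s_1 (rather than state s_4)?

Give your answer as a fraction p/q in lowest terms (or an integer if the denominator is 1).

Let a_i = P(absorbed in s_1 | start in state i).
Boundary conditions: a_s_1 = 1, a_s_4 = 0.
For each transient state i, a_i = sum_j P(i->j) * a_j:
  a_s_2 = 1/3*a_s_1 + 1/9*a_s_2 + 2/9*a_s_3 + 1/3*a_s_4
  a_s_3 = 2/9*a_s_1 + 4/9*a_s_2 + 0*a_s_3 + 1/3*a_s_4

Substituting a_s_1 = 1 and a_s_4 = 0, rearrange to (I - Q) a = r where r[i] = P(i -> s_1):
  [8/9, -2/9] . (a_s_2, a_s_3) = 1/3
  [-4/9, 1] . (a_s_2, a_s_3) = 2/9

Solving yields:
  a_s_2 = 31/64
  a_s_3 = 7/16

Starting state is s_2, so the absorption probability is a_s_2 = 31/64.

Answer: 31/64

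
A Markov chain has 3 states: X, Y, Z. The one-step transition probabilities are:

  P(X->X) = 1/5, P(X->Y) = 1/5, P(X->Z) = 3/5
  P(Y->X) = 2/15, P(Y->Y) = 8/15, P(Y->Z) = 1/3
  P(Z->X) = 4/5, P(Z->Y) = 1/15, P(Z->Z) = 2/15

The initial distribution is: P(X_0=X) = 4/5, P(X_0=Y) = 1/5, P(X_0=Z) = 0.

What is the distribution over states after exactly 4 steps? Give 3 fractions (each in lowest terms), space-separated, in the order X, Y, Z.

Propagating the distribution step by step (d_{t+1} = d_t * P):
d_0 = (X=4/5, Y=1/5, Z=0)
  d_1[X] = 4/5*1/5 + 1/5*2/15 + 0*4/5 = 14/75
  d_1[Y] = 4/5*1/5 + 1/5*8/15 + 0*1/15 = 4/15
  d_1[Z] = 4/5*3/5 + 1/5*1/3 + 0*2/15 = 41/75
d_1 = (X=14/75, Y=4/15, Z=41/75)
  d_2[X] = 14/75*1/5 + 4/15*2/15 + 41/75*4/5 = 574/1125
  d_2[Y] = 14/75*1/5 + 4/15*8/15 + 41/75*1/15 = 27/125
  d_2[Z] = 14/75*3/5 + 4/15*1/3 + 41/75*2/15 = 308/1125
d_2 = (X=574/1125, Y=27/125, Z=308/1125)
  d_3[X] = 574/1125*1/5 + 27/125*2/15 + 308/1125*4/5 = 656/1875
  d_3[Y] = 574/1125*1/5 + 27/125*8/15 + 308/1125*1/15 = 3974/16875
  d_3[Z] = 574/1125*3/5 + 27/125*1/3 + 308/1125*2/15 = 6997/16875
d_3 = (X=656/1875, Y=3974/16875, Z=6997/16875)
  d_4[X] = 656/1875*1/5 + 3974/16875*2/15 + 6997/16875*4/5 = 109624/253125
  d_4[Y] = 656/1875*1/5 + 3974/16875*8/15 + 6997/16875*1/15 = 56501/253125
  d_4[Z] = 656/1875*3/5 + 3974/16875*1/3 + 6997/16875*2/15 = 232/675
d_4 = (X=109624/253125, Y=56501/253125, Z=232/675)

Answer: 109624/253125 56501/253125 232/675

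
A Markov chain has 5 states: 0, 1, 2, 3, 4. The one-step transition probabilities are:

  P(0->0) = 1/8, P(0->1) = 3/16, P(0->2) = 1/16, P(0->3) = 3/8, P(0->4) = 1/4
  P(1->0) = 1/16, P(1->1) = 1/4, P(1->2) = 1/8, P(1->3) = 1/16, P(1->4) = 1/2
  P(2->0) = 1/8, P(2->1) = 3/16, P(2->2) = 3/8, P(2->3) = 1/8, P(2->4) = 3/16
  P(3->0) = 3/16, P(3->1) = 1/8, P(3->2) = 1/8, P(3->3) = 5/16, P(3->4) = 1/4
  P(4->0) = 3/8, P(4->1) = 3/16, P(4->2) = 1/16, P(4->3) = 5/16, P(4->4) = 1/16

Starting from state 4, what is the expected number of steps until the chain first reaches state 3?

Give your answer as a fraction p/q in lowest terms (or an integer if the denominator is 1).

Answer: 17600/4511

Derivation:
Let h_i = expected steps to first reach 3 from state i.
Boundary: h_3 = 0.
First-step equations for the other states:
  h_0 = 1 + 1/8*h_0 + 3/16*h_1 + 1/16*h_2 + 3/8*h_3 + 1/4*h_4
  h_1 = 1 + 1/16*h_0 + 1/4*h_1 + 1/8*h_2 + 1/16*h_3 + 1/2*h_4
  h_2 = 1 + 1/8*h_0 + 3/16*h_1 + 3/8*h_2 + 1/8*h_3 + 3/16*h_4
  h_4 = 1 + 3/8*h_0 + 3/16*h_1 + 1/16*h_2 + 5/16*h_3 + 1/16*h_4

Substituting h_3 = 0 and rearranging gives the linear system (I - Q) h = 1:
  [7/8, -3/16, -1/16, -1/4] . (h_0, h_1, h_2, h_4) = 1
  [-1/16, 3/4, -1/8, -1/2] . (h_0, h_1, h_2, h_4) = 1
  [-1/8, -3/16, 5/8, -3/16] . (h_0, h_1, h_2, h_4) = 1
  [-3/8, -3/16, -1/16, 15/16] . (h_0, h_1, h_2, h_4) = 1

Solving yields:
  h_0 = 16720/4511
  h_1 = 22928/4511
  h_2 = 22720/4511
  h_4 = 17600/4511

Starting state is 4, so the expected hitting time is h_4 = 17600/4511.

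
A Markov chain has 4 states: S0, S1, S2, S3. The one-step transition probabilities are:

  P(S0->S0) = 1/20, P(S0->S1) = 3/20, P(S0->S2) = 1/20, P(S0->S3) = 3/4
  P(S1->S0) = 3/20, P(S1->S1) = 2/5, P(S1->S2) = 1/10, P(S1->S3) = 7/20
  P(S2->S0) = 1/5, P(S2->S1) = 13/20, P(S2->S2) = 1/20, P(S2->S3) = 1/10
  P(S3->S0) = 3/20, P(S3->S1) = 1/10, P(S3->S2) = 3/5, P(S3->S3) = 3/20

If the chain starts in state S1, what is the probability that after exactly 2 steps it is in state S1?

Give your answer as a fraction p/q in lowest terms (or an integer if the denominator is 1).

Answer: 113/400

Derivation:
Computing P^2 by repeated multiplication:
P^1 =
  S0: [1/20, 3/20, 1/20, 3/4]
  S1: [3/20, 2/5, 1/10, 7/20]
  S2: [1/5, 13/20, 1/20, 1/10]
  S3: [3/20, 1/10, 3/5, 3/20]
P^2 =
  S0: [59/400, 7/40, 47/100, 83/400]
  S1: [7/50, 113/400, 21/80, 63/200]
  S2: [53/400, 133/400, 11/80, 159/400]
  S3: [33/200, 187/400, 11/80, 23/100]

(P^2)[S1 -> S1] = 113/400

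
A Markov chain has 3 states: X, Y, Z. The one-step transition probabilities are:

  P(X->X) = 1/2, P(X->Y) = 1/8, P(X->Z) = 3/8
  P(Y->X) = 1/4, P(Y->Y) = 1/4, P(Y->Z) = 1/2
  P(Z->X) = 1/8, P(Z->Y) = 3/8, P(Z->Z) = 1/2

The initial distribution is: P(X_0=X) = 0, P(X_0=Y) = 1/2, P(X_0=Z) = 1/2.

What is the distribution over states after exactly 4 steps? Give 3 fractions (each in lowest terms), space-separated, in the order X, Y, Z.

Answer: 519/2048 2275/8192 3841/8192

Derivation:
Propagating the distribution step by step (d_{t+1} = d_t * P):
d_0 = (X=0, Y=1/2, Z=1/2)
  d_1[X] = 0*1/2 + 1/2*1/4 + 1/2*1/8 = 3/16
  d_1[Y] = 0*1/8 + 1/2*1/4 + 1/2*3/8 = 5/16
  d_1[Z] = 0*3/8 + 1/2*1/2 + 1/2*1/2 = 1/2
d_1 = (X=3/16, Y=5/16, Z=1/2)
  d_2[X] = 3/16*1/2 + 5/16*1/4 + 1/2*1/8 = 15/64
  d_2[Y] = 3/16*1/8 + 5/16*1/4 + 1/2*3/8 = 37/128
  d_2[Z] = 3/16*3/8 + 5/16*1/2 + 1/2*1/2 = 61/128
d_2 = (X=15/64, Y=37/128, Z=61/128)
  d_3[X] = 15/64*1/2 + 37/128*1/4 + 61/128*1/8 = 255/1024
  d_3[Y] = 15/64*1/8 + 37/128*1/4 + 61/128*3/8 = 287/1024
  d_3[Z] = 15/64*3/8 + 37/128*1/2 + 61/128*1/2 = 241/512
d_3 = (X=255/1024, Y=287/1024, Z=241/512)
  d_4[X] = 255/1024*1/2 + 287/1024*1/4 + 241/512*1/8 = 519/2048
  d_4[Y] = 255/1024*1/8 + 287/1024*1/4 + 241/512*3/8 = 2275/8192
  d_4[Z] = 255/1024*3/8 + 287/1024*1/2 + 241/512*1/2 = 3841/8192
d_4 = (X=519/2048, Y=2275/8192, Z=3841/8192)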